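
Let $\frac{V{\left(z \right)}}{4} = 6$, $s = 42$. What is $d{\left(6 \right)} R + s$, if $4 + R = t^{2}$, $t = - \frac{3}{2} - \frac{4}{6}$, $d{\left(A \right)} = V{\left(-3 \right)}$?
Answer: $\frac{176}{3} \approx 58.667$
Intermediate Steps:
$V{\left(z \right)} = 24$ ($V{\left(z \right)} = 4 \cdot 6 = 24$)
$d{\left(A \right)} = 24$
$t = - \frac{13}{6}$ ($t = \left(-3\right) \frac{1}{2} - \frac{2}{3} = - \frac{3}{2} - \frac{2}{3} = - \frac{13}{6} \approx -2.1667$)
$R = \frac{25}{36}$ ($R = -4 + \left(- \frac{13}{6}\right)^{2} = -4 + \frac{169}{36} = \frac{25}{36} \approx 0.69444$)
$d{\left(6 \right)} R + s = 24 \cdot \frac{25}{36} + 42 = \frac{50}{3} + 42 = \frac{176}{3}$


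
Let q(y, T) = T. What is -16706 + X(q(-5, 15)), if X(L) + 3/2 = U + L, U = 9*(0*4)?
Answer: -33385/2 ≈ -16693.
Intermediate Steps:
U = 0 (U = 9*0 = 0)
X(L) = -3/2 + L (X(L) = -3/2 + (0 + L) = -3/2 + L)
-16706 + X(q(-5, 15)) = -16706 + (-3/2 + 15) = -16706 + 27/2 = -33385/2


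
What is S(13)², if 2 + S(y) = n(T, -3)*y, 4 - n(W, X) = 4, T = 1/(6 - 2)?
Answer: 4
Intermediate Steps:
T = ¼ (T = 1/4 = ¼ ≈ 0.25000)
n(W, X) = 0 (n(W, X) = 4 - 1*4 = 4 - 4 = 0)
S(y) = -2 (S(y) = -2 + 0*y = -2 + 0 = -2)
S(13)² = (-2)² = 4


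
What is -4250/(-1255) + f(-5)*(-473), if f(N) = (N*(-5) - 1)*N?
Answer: 14247610/251 ≈ 56763.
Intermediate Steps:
f(N) = N*(-1 - 5*N) (f(N) = (-5*N - 1)*N = (-1 - 5*N)*N = N*(-1 - 5*N))
-4250/(-1255) + f(-5)*(-473) = -4250/(-1255) - 1*(-5)*(1 + 5*(-5))*(-473) = -4250*(-1/1255) - 1*(-5)*(1 - 25)*(-473) = 850/251 - 1*(-5)*(-24)*(-473) = 850/251 - 120*(-473) = 850/251 + 56760 = 14247610/251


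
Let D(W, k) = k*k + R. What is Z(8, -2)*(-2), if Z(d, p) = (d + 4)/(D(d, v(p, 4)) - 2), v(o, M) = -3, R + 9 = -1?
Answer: 8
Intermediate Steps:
R = -10 (R = -9 - 1 = -10)
D(W, k) = -10 + k² (D(W, k) = k*k - 10 = k² - 10 = -10 + k²)
Z(d, p) = -4/3 - d/3 (Z(d, p) = (d + 4)/((-10 + (-3)²) - 2) = (4 + d)/((-10 + 9) - 2) = (4 + d)/(-1 - 2) = (4 + d)/(-3) = (4 + d)*(-⅓) = -4/3 - d/3)
Z(8, -2)*(-2) = (-4/3 - ⅓*8)*(-2) = (-4/3 - 8/3)*(-2) = -4*(-2) = 8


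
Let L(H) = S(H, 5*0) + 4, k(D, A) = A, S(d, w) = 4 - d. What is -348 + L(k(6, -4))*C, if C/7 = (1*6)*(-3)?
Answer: -1860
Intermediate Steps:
L(H) = 8 - H (L(H) = (4 - H) + 4 = 8 - H)
C = -126 (C = 7*((1*6)*(-3)) = 7*(6*(-3)) = 7*(-18) = -126)
-348 + L(k(6, -4))*C = -348 + (8 - 1*(-4))*(-126) = -348 + (8 + 4)*(-126) = -348 + 12*(-126) = -348 - 1512 = -1860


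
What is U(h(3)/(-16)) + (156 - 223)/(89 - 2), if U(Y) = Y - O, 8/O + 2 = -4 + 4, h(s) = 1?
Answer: 4409/1392 ≈ 3.1674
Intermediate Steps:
O = -4 (O = 8/(-2 + (-4 + 4)) = 8/(-2 + 0) = 8/(-2) = 8*(-½) = -4)
U(Y) = 4 + Y (U(Y) = Y - 1*(-4) = Y + 4 = 4 + Y)
U(h(3)/(-16)) + (156 - 223)/(89 - 2) = (4 + 1/(-16)) + (156 - 223)/(89 - 2) = (4 + 1*(-1/16)) - 67/87 = (4 - 1/16) - 67*1/87 = 63/16 - 67/87 = 4409/1392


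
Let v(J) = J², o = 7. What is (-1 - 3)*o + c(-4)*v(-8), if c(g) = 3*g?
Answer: -796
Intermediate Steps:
(-1 - 3)*o + c(-4)*v(-8) = (-1 - 3)*7 + (3*(-4))*(-8)² = -4*7 - 12*64 = -28 - 768 = -796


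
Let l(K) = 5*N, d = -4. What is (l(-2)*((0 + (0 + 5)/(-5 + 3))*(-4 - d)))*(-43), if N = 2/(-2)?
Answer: 0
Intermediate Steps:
N = -1 (N = 2*(-½) = -1)
l(K) = -5 (l(K) = 5*(-1) = -5)
(l(-2)*((0 + (0 + 5)/(-5 + 3))*(-4 - d)))*(-43) = -5*(0 + (0 + 5)/(-5 + 3))*(-4 - 1*(-4))*(-43) = -5*(0 + 5/(-2))*(-4 + 4)*(-43) = -5*(0 + 5*(-½))*0*(-43) = -5*(0 - 5/2)*0*(-43) = -(-25)*0/2*(-43) = -5*0*(-43) = 0*(-43) = 0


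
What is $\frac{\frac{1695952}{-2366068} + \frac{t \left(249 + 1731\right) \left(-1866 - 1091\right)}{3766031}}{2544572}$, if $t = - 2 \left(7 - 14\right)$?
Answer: $- \frac{12520560267077}{1417117541345512861} \approx -8.8352 \cdot 10^{-6}$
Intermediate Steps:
$t = 14$ ($t = - 2 \left(7 - 14\right) = \left(-2\right) \left(-7\right) = 14$)
$\frac{\frac{1695952}{-2366068} + \frac{t \left(249 + 1731\right) \left(-1866 - 1091\right)}{3766031}}{2544572} = \frac{\frac{1695952}{-2366068} + \frac{14 \left(249 + 1731\right) \left(-1866 - 1091\right)}{3766031}}{2544572} = \left(1695952 \left(- \frac{1}{2366068}\right) + 14 \cdot 1980 \left(-2957\right) \frac{1}{3766031}\right) \frac{1}{2544572} = \left(- \frac{423988}{591517} + 14 \left(-5854860\right) \frac{1}{3766031}\right) \frac{1}{2544572} = \left(- \frac{423988}{591517} - \frac{81968040}{3766031}\right) \frac{1}{2544572} = \left(- \frac{50082241068308}{2227671359027}\right) \frac{1}{2544572} = - \frac{12520560267077}{1417117541345512861}$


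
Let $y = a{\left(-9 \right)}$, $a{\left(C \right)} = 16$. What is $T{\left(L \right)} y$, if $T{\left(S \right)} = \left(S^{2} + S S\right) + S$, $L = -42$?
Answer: $55776$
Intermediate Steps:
$y = 16$
$T{\left(S \right)} = S + 2 S^{2}$ ($T{\left(S \right)} = \left(S^{2} + S^{2}\right) + S = 2 S^{2} + S = S + 2 S^{2}$)
$T{\left(L \right)} y = - 42 \left(1 + 2 \left(-42\right)\right) 16 = - 42 \left(1 - 84\right) 16 = \left(-42\right) \left(-83\right) 16 = 3486 \cdot 16 = 55776$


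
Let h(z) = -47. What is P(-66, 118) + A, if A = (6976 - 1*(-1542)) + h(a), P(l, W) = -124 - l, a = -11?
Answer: 8413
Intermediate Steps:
A = 8471 (A = (6976 - 1*(-1542)) - 47 = (6976 + 1542) - 47 = 8518 - 47 = 8471)
P(-66, 118) + A = (-124 - 1*(-66)) + 8471 = (-124 + 66) + 8471 = -58 + 8471 = 8413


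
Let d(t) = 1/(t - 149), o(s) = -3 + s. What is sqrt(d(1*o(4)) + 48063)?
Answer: sqrt(263192951)/74 ≈ 219.23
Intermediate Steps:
d(t) = 1/(-149 + t)
sqrt(d(1*o(4)) + 48063) = sqrt(1/(-149 + 1*(-3 + 4)) + 48063) = sqrt(1/(-149 + 1*1) + 48063) = sqrt(1/(-149 + 1) + 48063) = sqrt(1/(-148) + 48063) = sqrt(-1/148 + 48063) = sqrt(7113323/148) = sqrt(263192951)/74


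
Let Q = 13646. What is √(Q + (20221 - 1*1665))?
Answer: 3*√3578 ≈ 179.45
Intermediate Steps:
√(Q + (20221 - 1*1665)) = √(13646 + (20221 - 1*1665)) = √(13646 + (20221 - 1665)) = √(13646 + 18556) = √32202 = 3*√3578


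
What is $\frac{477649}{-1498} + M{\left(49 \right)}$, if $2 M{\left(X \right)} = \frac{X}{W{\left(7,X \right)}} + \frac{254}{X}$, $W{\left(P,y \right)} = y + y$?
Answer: $- \frac{6627487}{20972} \approx -316.02$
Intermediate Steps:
$W{\left(P,y \right)} = 2 y$
$M{\left(X \right)} = \frac{1}{4} + \frac{127}{X}$ ($M{\left(X \right)} = \frac{\frac{X}{2 X} + \frac{254}{X}}{2} = \frac{X \frac{1}{2 X} + \frac{254}{X}}{2} = \frac{\frac{1}{2} + \frac{254}{X}}{2} = \frac{1}{4} + \frac{127}{X}$)
$\frac{477649}{-1498} + M{\left(49 \right)} = \frac{477649}{-1498} + \frac{508 + 49}{4 \cdot 49} = 477649 \left(- \frac{1}{1498}\right) + \frac{1}{4} \cdot \frac{1}{49} \cdot 557 = - \frac{477649}{1498} + \frac{557}{196} = - \frac{6627487}{20972}$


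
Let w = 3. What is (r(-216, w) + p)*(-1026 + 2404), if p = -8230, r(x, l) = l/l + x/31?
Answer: -351824070/31 ≈ -1.1349e+7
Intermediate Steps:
r(x, l) = 1 + x/31 (r(x, l) = 1 + x*(1/31) = 1 + x/31)
(r(-216, w) + p)*(-1026 + 2404) = ((1 + (1/31)*(-216)) - 8230)*(-1026 + 2404) = ((1 - 216/31) - 8230)*1378 = (-185/31 - 8230)*1378 = -255315/31*1378 = -351824070/31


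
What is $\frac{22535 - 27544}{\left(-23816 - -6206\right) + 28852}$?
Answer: $- \frac{5009}{11242} \approx -0.44556$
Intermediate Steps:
$\frac{22535 - 27544}{\left(-23816 - -6206\right) + 28852} = - \frac{5009}{\left(-23816 + 6206\right) + 28852} = - \frac{5009}{-17610 + 28852} = - \frac{5009}{11242}$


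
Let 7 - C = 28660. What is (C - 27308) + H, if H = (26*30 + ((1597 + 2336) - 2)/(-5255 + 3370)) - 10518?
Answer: -123846546/1885 ≈ -65701.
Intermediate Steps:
C = -28653 (C = 7 - 1*28660 = 7 - 28660 = -28653)
H = -18360061/1885 (H = (780 + (3933 - 2)/(-1885)) - 10518 = (780 + 3931*(-1/1885)) - 10518 = (780 - 3931/1885) - 10518 = 1466369/1885 - 10518 = -18360061/1885 ≈ -9740.1)
(C - 27308) + H = (-28653 - 27308) - 18360061/1885 = -55961 - 18360061/1885 = -123846546/1885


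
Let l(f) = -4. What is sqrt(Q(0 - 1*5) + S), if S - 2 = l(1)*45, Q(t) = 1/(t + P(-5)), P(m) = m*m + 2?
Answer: 3*I*sqrt(9570)/22 ≈ 13.34*I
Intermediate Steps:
P(m) = 2 + m**2 (P(m) = m**2 + 2 = 2 + m**2)
Q(t) = 1/(27 + t) (Q(t) = 1/(t + (2 + (-5)**2)) = 1/(t + (2 + 25)) = 1/(t + 27) = 1/(27 + t))
S = -178 (S = 2 - 4*45 = 2 - 180 = -178)
sqrt(Q(0 - 1*5) + S) = sqrt(1/(27 + (0 - 1*5)) - 178) = sqrt(1/(27 + (0 - 5)) - 178) = sqrt(1/(27 - 5) - 178) = sqrt(1/22 - 178) = sqrt(-3915/22) = 3*I*sqrt(9570)/22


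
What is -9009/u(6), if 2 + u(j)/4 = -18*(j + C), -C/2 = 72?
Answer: -9009/9928 ≈ -0.90743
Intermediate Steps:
C = -144 (C = -2*72 = -144)
u(j) = 10360 - 72*j (u(j) = -8 + 4*(-18*(j - 144)) = -8 + 4*(-18*(-144 + j)) = -8 + 4*(2592 - 18*j) = -8 + (10368 - 72*j) = 10360 - 72*j)
-9009/u(6) = -9009/(10360 - 72*6) = -9009/(10360 - 432) = -9009/9928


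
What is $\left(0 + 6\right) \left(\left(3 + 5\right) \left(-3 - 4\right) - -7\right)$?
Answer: $-294$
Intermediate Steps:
$\left(0 + 6\right) \left(\left(3 + 5\right) \left(-3 - 4\right) - -7\right) = 6 \left(8 \left(-7\right) + 7\right) = 6 \left(-56 + 7\right) = 6 \left(-49\right) = -294$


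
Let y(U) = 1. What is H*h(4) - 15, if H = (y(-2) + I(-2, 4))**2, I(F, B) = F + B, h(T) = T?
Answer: 21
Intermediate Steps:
I(F, B) = B + F
H = 9 (H = (1 + (4 - 2))**2 = (1 + 2)**2 = 3**2 = 9)
H*h(4) - 15 = 9*4 - 15 = 36 - 15 = 21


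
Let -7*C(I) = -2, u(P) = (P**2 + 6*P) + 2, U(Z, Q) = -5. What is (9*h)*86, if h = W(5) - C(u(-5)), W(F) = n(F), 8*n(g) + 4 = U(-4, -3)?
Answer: -30573/28 ≈ -1091.9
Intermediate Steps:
n(g) = -9/8 (n(g) = -1/2 + (1/8)*(-5) = -1/2 - 5/8 = -9/8)
W(F) = -9/8
u(P) = 2 + P**2 + 6*P
C(I) = 2/7 (C(I) = -1/7*(-2) = 2/7)
h = -79/56 (h = -9/8 - 1*2/7 = -9/8 - 2/7 = -79/56 ≈ -1.4107)
(9*h)*86 = (9*(-79/56))*86 = -711/56*86 = -30573/28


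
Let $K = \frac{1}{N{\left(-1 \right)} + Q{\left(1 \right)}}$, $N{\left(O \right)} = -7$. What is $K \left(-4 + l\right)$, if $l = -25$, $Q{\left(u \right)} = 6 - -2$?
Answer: $-29$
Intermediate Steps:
$Q{\left(u \right)} = 8$ ($Q{\left(u \right)} = 6 + 2 = 8$)
$K = 1$ ($K = \frac{1}{-7 + 8} = 1^{-1} = 1$)
$K \left(-4 + l\right) = 1 \left(-4 - 25\right) = 1 \left(-29\right) = -29$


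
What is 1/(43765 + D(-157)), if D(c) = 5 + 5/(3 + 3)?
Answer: 6/262625 ≈ 2.2846e-5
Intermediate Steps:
D(c) = 35/6 (D(c) = 5 + 5/6 = 5 + (⅙)*5 = 5 + ⅚ = 35/6)
1/(43765 + D(-157)) = 1/(43765 + 35/6) = 1/(262625/6) = 6/262625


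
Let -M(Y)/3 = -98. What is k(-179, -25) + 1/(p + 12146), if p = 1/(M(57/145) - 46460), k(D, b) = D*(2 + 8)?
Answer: -1003710654484/560732235 ≈ -1790.0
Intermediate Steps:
M(Y) = 294 (M(Y) = -3*(-98) = 294)
k(D, b) = 10*D (k(D, b) = D*10 = 10*D)
p = -1/46166 (p = 1/(294 - 46460) = 1/(-46166) = -1/46166 ≈ -2.1661e-5)
k(-179, -25) + 1/(p + 12146) = 10*(-179) + 1/(-1/46166 + 12146) = -1790 + 1/(560732235/46166) = -1790 + 46166/560732235 = -1003710654484/560732235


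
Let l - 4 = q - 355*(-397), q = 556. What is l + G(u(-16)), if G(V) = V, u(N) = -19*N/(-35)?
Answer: 4952021/35 ≈ 1.4149e+5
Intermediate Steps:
u(N) = 19*N/35 (u(N) = -19*N*(-1/35) = 19*N/35)
l = 141495 (l = 4 + (556 - 355*(-397)) = 4 + (556 + 140935) = 4 + 141491 = 141495)
l + G(u(-16)) = 141495 + (19/35)*(-16) = 141495 - 304/35 = 4952021/35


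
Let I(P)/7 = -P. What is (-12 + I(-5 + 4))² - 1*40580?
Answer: -40555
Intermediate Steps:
I(P) = -7*P (I(P) = 7*(-P) = -7*P)
(-12 + I(-5 + 4))² - 1*40580 = (-12 - 7*(-5 + 4))² - 1*40580 = (-12 - 7*(-1))² - 40580 = (-12 + 7)² - 40580 = (-5)² - 40580 = 25 - 40580 = -40555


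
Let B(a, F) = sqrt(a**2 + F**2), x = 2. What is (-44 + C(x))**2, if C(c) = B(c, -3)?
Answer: (44 - sqrt(13))**2 ≈ 1631.7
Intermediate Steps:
B(a, F) = sqrt(F**2 + a**2)
C(c) = sqrt(9 + c**2) (C(c) = sqrt((-3)**2 + c**2) = sqrt(9 + c**2))
(-44 + C(x))**2 = (-44 + sqrt(9 + 2**2))**2 = (-44 + sqrt(9 + 4))**2 = (-44 + sqrt(13))**2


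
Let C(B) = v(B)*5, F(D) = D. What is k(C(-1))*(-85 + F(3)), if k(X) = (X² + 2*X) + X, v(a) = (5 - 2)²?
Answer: -177120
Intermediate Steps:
v(a) = 9 (v(a) = 3² = 9)
C(B) = 45 (C(B) = 9*5 = 45)
k(X) = X² + 3*X
k(C(-1))*(-85 + F(3)) = (45*(3 + 45))*(-85 + 3) = (45*48)*(-82) = 2160*(-82) = -177120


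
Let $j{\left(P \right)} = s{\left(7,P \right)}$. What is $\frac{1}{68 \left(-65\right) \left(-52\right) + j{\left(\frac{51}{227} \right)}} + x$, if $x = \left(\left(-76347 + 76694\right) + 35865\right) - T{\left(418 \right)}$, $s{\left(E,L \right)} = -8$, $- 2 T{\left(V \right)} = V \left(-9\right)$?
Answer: $\frac{7890362393}{229832} \approx 34331.0$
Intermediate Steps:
$T{\left(V \right)} = \frac{9 V}{2}$ ($T{\left(V \right)} = - \frac{V \left(-9\right)}{2} = - \frac{\left(-9\right) V}{2} = \frac{9 V}{2}$)
$j{\left(P \right)} = -8$
$x = 34331$ ($x = \left(\left(-76347 + 76694\right) + 35865\right) - \frac{9}{2} \cdot 418 = \left(347 + 35865\right) - 1881 = 36212 - 1881 = 34331$)
$\frac{1}{68 \left(-65\right) \left(-52\right) + j{\left(\frac{51}{227} \right)}} + x = \frac{1}{68 \left(-65\right) \left(-52\right) - 8} + 34331 = \frac{1}{\left(-4420\right) \left(-52\right) - 8} + 34331 = \frac{1}{229840 - 8} + 34331 = \frac{1}{229832} + 34331 = \frac{7890362393}{229832}$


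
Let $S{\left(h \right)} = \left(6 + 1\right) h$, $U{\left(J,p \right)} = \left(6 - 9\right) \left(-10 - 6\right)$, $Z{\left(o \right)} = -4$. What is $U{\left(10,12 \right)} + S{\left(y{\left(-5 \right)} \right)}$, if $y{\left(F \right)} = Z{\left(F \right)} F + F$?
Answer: $153$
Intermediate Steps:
$U{\left(J,p \right)} = 48$ ($U{\left(J,p \right)} = \left(-3\right) \left(-16\right) = 48$)
$y{\left(F \right)} = - 3 F$ ($y{\left(F \right)} = - 4 F + F = - 3 F$)
$S{\left(h \right)} = 7 h$
$U{\left(10,12 \right)} + S{\left(y{\left(-5 \right)} \right)} = 48 + 7 \left(\left(-3\right) \left(-5\right)\right) = 48 + 7 \cdot 15 = 48 + 105 = 153$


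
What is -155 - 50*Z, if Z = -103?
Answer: 4995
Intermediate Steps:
-155 - 50*Z = -155 - 50*(-103) = -155 + 5150 = 4995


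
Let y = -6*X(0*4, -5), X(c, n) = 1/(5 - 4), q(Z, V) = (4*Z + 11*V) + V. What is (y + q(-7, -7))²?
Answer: 13924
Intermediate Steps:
q(Z, V) = 4*Z + 12*V
X(c, n) = 1 (X(c, n) = 1/1 = 1)
y = -6 (y = -6*1 = -6)
(y + q(-7, -7))² = (-6 + (4*(-7) + 12*(-7)))² = (-6 + (-28 - 84))² = (-6 - 112)² = (-118)² = 13924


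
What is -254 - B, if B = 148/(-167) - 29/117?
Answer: -4940747/19539 ≈ -252.87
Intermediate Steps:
B = -22159/19539 (B = 148*(-1/167) - 29*1/117 = -148/167 - 29/117 = -22159/19539 ≈ -1.1341)
-254 - B = -254 - 1*(-22159/19539) = -254 + 22159/19539 = -4940747/19539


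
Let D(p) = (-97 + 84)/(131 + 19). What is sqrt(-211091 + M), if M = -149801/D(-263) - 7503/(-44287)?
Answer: 2*sqrt(125740225852921927)/575731 ≈ 1231.8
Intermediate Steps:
D(p) = -13/150
M = 995135630589/575731 (M = -149801/(-13/150) - 7503/(-44287) = -149801*(-150/13) - 7503*(-1/44287) = 22470150/13 + 7503/44287 = 995135630589/575731 ≈ 1.7285e+6)
sqrt(-211091 + M) = sqrt(-211091 + 995135630589/575731) = sqrt(873603998068/575731) = 2*sqrt(125740225852921927)/575731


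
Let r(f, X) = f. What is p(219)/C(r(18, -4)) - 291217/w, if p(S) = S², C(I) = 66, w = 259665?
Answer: 4144857581/5712630 ≈ 725.56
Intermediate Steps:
p(219)/C(r(18, -4)) - 291217/w = 219²/66 - 291217/259665 = 47961*(1/66) - 291217*1/259665 = 15987/22 - 291217/259665 = 4144857581/5712630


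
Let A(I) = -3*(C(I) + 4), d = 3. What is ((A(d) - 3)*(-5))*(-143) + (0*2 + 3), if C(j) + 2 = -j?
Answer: 3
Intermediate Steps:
C(j) = -2 - j
A(I) = -6 + 3*I (A(I) = -3*((-2 - I) + 4) = -3*(2 - I) = -6 + 3*I)
((A(d) - 3)*(-5))*(-143) + (0*2 + 3) = (((-6 + 3*3) - 3)*(-5))*(-143) + (0*2 + 3) = (((-6 + 9) - 3)*(-5))*(-143) + (0 + 3) = ((3 - 3)*(-5))*(-143) + 3 = (0*(-5))*(-143) + 3 = 0*(-143) + 3 = 0 + 3 = 3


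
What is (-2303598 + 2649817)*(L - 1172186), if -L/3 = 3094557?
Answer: -3620016354683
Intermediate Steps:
L = -9283671 (L = -3*3094557 = -9283671)
(-2303598 + 2649817)*(L - 1172186) = (-2303598 + 2649817)*(-9283671 - 1172186) = 346219*(-10455857) = -3620016354683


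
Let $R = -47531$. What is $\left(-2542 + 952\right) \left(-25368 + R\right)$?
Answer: $115909410$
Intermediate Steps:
$\left(-2542 + 952\right) \left(-25368 + R\right) = \left(-2542 + 952\right) \left(-25368 - 47531\right) = \left(-1590\right) \left(-72899\right) = 115909410$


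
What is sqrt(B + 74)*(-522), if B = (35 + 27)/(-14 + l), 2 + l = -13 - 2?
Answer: -3132*sqrt(2) ≈ -4429.3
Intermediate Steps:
l = -17 (l = -2 + (-13 - 2) = -2 - 15 = -17)
B = -2 (B = (35 + 27)/(-14 - 17) = 62/(-31) = 62*(-1/31) = -2)
sqrt(B + 74)*(-522) = sqrt(-2 + 74)*(-522) = sqrt(72)*(-522) = (6*sqrt(2))*(-522) = -3132*sqrt(2)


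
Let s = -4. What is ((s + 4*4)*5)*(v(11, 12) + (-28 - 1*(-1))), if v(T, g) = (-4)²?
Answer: -660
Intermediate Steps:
v(T, g) = 16
((s + 4*4)*5)*(v(11, 12) + (-28 - 1*(-1))) = ((-4 + 4*4)*5)*(16 + (-28 - 1*(-1))) = ((-4 + 16)*5)*(16 + (-28 + 1)) = (12*5)*(16 - 27) = 60*(-11) = -660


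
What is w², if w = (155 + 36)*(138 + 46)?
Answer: 1235100736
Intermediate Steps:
w = 35144 (w = 191*184 = 35144)
w² = 35144² = 1235100736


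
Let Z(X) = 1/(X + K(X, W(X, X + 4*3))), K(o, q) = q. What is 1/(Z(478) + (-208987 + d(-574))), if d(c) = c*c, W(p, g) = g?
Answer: 968/116633353 ≈ 8.2995e-6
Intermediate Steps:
d(c) = c**2
Z(X) = 1/(12 + 2*X) (Z(X) = 1/(X + (X + 4*3)) = 1/(X + (X + 12)) = 1/(X + (12 + X)) = 1/(12 + 2*X))
1/(Z(478) + (-208987 + d(-574))) = 1/(1/(2*(6 + 478)) + (-208987 + (-574)**2)) = 1/((1/2)/484 + (-208987 + 329476)) = 1/((1/2)*(1/484) + 120489) = 1/(1/968 + 120489) = 1/(116633353/968) = 968/116633353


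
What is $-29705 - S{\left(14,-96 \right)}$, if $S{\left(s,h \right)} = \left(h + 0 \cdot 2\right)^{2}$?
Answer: $-38921$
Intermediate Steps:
$S{\left(s,h \right)} = h^{2}$ ($S{\left(s,h \right)} = \left(h + 0\right)^{2} = h^{2}$)
$-29705 - S{\left(14,-96 \right)} = -29705 - \left(-96\right)^{2} = -29705 - 9216 = -38921$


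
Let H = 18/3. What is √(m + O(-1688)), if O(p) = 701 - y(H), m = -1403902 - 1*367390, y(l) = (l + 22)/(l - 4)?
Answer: I*√1770605 ≈ 1330.6*I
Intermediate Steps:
H = 6 (H = 18*(⅓) = 6)
y(l) = (22 + l)/(-4 + l)
m = -1771292 (m = -1403902 - 367390 = -1771292)
O(p) = 687 (O(p) = 701 - (22 + 6)/(-4 + 6) = 701 - 28/2 = 701 - 1*14 = 701 - 14 = 687)
√(m + O(-1688)) = √(-1771292 + 687) = √(-1770605) = I*√1770605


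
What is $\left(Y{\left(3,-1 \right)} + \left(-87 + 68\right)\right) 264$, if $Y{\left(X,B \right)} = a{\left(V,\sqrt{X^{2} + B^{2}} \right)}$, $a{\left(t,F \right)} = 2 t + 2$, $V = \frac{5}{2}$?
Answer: $-3168$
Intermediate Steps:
$V = \frac{5}{2}$ ($V = 5 \cdot \frac{1}{2} = \frac{5}{2} \approx 2.5$)
$a{\left(t,F \right)} = 2 + 2 t$
$Y{\left(X,B \right)} = 7$ ($Y{\left(X,B \right)} = 2 + 2 \cdot \frac{5}{2} = 2 + 5 = 7$)
$\left(Y{\left(3,-1 \right)} + \left(-87 + 68\right)\right) 264 = \left(7 + \left(-87 + 68\right)\right) 264 = \left(7 - 19\right) 264 = \left(-12\right) 264 = -3168$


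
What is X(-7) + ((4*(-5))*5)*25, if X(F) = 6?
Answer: -2494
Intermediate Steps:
X(-7) + ((4*(-5))*5)*25 = 6 + ((4*(-5))*5)*25 = 6 - 20*5*25 = 6 - 100*25 = 6 - 2500 = -2494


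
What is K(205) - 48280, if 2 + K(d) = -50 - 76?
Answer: -48408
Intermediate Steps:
K(d) = -128 (K(d) = -2 + (-50 - 76) = -2 - 126 = -128)
K(205) - 48280 = -128 - 48280 = -48408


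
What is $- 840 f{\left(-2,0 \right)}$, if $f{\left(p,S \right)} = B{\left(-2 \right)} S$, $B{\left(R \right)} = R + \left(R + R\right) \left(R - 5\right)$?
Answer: $0$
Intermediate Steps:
$B{\left(R \right)} = R + 2 R \left(-5 + R\right)$
$f{\left(p,S \right)} = 26 S$ ($f{\left(p,S \right)} = - 2 \left(-9 + 2 \left(-2\right)\right) S = - 2 \left(-9 - 4\right) S = \left(-2\right) \left(-13\right) S = 26 S$)
$- 840 f{\left(-2,0 \right)} = - 840 \cdot 26 \cdot 0 = \left(-840\right) 0 = 0$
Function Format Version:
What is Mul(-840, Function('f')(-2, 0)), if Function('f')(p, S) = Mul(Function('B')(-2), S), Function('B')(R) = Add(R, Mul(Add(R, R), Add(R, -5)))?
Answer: 0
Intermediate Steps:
Function('B')(R) = Add(R, Mul(2, R, Add(-5, R))) (Function('B')(R) = Add(R, Mul(Mul(2, R), Add(-5, R))) = Add(R, Mul(2, R, Add(-5, R))))
Function('f')(p, S) = Mul(26, S) (Function('f')(p, S) = Mul(Mul(-2, Add(-9, Mul(2, -2))), S) = Mul(Mul(-2, Add(-9, -4)), S) = Mul(Mul(-2, -13), S) = Mul(26, S))
Mul(-840, Function('f')(-2, 0)) = Mul(-840, Mul(26, 0)) = Mul(-840, 0) = 0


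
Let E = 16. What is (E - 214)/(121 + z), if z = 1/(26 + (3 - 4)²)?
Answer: -2673/1634 ≈ -1.6359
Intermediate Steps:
z = 1/27 (z = 1/(26 + (-1)²) = 1/(26 + 1) = 1/27 ≈ 0.037037)
(E - 214)/(121 + z) = (16 - 214)/(121 + 1/27) = -198/3268/27 = -198*27/3268 = -2673/1634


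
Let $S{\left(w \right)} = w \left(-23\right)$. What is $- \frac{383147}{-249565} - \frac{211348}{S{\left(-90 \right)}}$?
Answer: $- \frac{5195194933}{51659955} \approx -100.57$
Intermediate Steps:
$S{\left(w \right)} = - 23 w$
$- \frac{383147}{-249565} - \frac{211348}{S{\left(-90 \right)}} = - \frac{383147}{-249565} - \frac{211348}{\left(-23\right) \left(-90\right)} = \left(-383147\right) \left(- \frac{1}{249565}\right) - \frac{211348}{2070} = \frac{383147}{249565} - \frac{105674}{1035} = - \frac{5195194933}{51659955}$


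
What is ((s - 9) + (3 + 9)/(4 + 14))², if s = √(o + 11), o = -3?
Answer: 697/9 - 100*√2/3 ≈ 30.304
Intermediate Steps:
s = 2*√2 (s = √(-3 + 11) = √8 = 2*√2 ≈ 2.8284)
((s - 9) + (3 + 9)/(4 + 14))² = ((2*√2 - 9) + (3 + 9)/(4 + 14))² = ((-9 + 2*√2) + 12/18)² = ((-9 + 2*√2) + 12*(1/18))² = ((-9 + 2*√2) + ⅔)² = (-25/3 + 2*√2)²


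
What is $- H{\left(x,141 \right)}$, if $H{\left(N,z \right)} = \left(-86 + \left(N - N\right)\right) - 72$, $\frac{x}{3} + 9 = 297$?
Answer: $158$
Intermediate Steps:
$x = 864$ ($x = -27 + 3 \cdot 297 = -27 + 891 = 864$)
$H{\left(N,z \right)} = -158$ ($H{\left(N,z \right)} = \left(-86 + 0\right) - 72 = -86 - 72 = -158$)
$- H{\left(x,141 \right)} = \left(-1\right) \left(-158\right) = 158$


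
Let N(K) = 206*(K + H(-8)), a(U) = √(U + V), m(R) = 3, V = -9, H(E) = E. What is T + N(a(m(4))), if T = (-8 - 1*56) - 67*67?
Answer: -6201 + 206*I*√6 ≈ -6201.0 + 504.59*I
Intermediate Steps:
a(U) = √(-9 + U) (a(U) = √(U - 9) = √(-9 + U))
N(K) = -1648 + 206*K (N(K) = 206*(K - 8) = 206*(-8 + K) = -1648 + 206*K)
T = -4553 (T = (-8 - 56) - 4489 = -64 - 4489 = -4553)
T + N(a(m(4))) = -4553 + (-1648 + 206*√(-9 + 3)) = -4553 + (-1648 + 206*√(-6)) = -4553 + (-1648 + 206*(I*√6)) = -4553 + (-1648 + 206*I*√6) = -6201 + 206*I*√6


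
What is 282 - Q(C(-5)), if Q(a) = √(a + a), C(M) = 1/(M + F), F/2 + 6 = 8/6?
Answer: 282 - I*√258/43 ≈ 282.0 - 0.37354*I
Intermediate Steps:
F = -28/3 (F = -12 + 2*(8/6) = -12 + 2*(8*(⅙)) = -12 + 2*(4/3) = -12 + 8/3 = -28/3 ≈ -9.3333)
C(M) = 1/(-28/3 + M) (C(M) = 1/(M - 28/3) = 1/(-28/3 + M))
Q(a) = √2*√a (Q(a) = √(2*a) = √2*√a)
282 - Q(C(-5)) = 282 - √2*√(3/(-28 + 3*(-5))) = 282 - √2*√(3/(-28 - 15)) = 282 - √2*√(3/(-43)) = 282 - √2*√(3*(-1/43)) = 282 - √2*√(-3/43) = 282 - √2*I*√129/43 = 282 - I*√258/43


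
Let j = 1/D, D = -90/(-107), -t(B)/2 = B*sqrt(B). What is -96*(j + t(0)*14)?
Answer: -1712/15 ≈ -114.13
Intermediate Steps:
t(B) = -2*B**(3/2) (t(B) = -2*B*sqrt(B) = -2*B**(3/2))
D = 90/107 (D = -90*(-1/107) = 90/107 ≈ 0.84112)
j = 107/90 (j = 1/(90/107) = 107/90 ≈ 1.1889)
-96*(j + t(0)*14) = -96*(107/90 - 2*0**(3/2)*14) = -96*(107/90 - 2*0*14) = -96*(107/90 + 0*14) = -96*(107/90 + 0) = -96*107/90 = -1712/15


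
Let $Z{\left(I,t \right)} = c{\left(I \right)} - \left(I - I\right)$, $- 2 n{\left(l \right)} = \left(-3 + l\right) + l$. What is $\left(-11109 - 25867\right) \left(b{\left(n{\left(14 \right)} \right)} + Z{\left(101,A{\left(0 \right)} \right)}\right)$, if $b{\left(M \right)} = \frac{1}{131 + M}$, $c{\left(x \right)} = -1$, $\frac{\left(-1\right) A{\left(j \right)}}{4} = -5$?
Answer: $\frac{8689360}{237} \approx 36664.0$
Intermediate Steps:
$n{\left(l \right)} = \frac{3}{2} - l$ ($n{\left(l \right)} = - \frac{\left(-3 + l\right) + l}{2} = - \frac{-3 + 2 l}{2} = \frac{3}{2} - l$)
$A{\left(j \right)} = 20$ ($A{\left(j \right)} = \left(-4\right) \left(-5\right) = 20$)
$Z{\left(I,t \right)} = -1$ ($Z{\left(I,t \right)} = -1 - \left(I - I\right) = -1 - 0 = -1 + 0 = -1$)
$\left(-11109 - 25867\right) \left(b{\left(n{\left(14 \right)} \right)} + Z{\left(101,A{\left(0 \right)} \right)}\right) = \left(-11109 - 25867\right) \left(\frac{1}{131 + \left(\frac{3}{2} - 14\right)} - 1\right) = - 36976 \left(\frac{1}{131 + \left(\frac{3}{2} - 14\right)} - 1\right) = - 36976 \left(\frac{1}{131 - \frac{25}{2}} - 1\right) = - 36976 \left(\frac{1}{\frac{237}{2}} - 1\right) = - 36976 \left(\frac{2}{237} - 1\right) = \left(-36976\right) \left(- \frac{235}{237}\right) = \frac{8689360}{237}$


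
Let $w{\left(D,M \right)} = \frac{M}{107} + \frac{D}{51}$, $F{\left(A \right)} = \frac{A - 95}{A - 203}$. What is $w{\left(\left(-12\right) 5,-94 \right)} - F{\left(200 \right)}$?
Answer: $\frac{59927}{1819} \approx 32.945$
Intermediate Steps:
$F{\left(A \right)} = \frac{-95 + A}{-203 + A}$
$w{\left(D,M \right)} = \frac{D}{51} + \frac{M}{107}$ ($w{\left(D,M \right)} = M \frac{1}{107} + D \frac{1}{51} = \frac{M}{107} + \frac{D}{51} = \frac{D}{51} + \frac{M}{107}$)
$w{\left(\left(-12\right) 5,-94 \right)} - F{\left(200 \right)} = \left(\frac{\left(-12\right) 5}{51} + \frac{1}{107} \left(-94\right)\right) - \frac{-95 + 200}{-203 + 200} = \left(\frac{1}{51} \left(-60\right) - \frac{94}{107}\right) - \frac{1}{-3} \cdot 105 = \left(- \frac{20}{17} - \frac{94}{107}\right) - \left(- \frac{1}{3}\right) 105 = - \frac{3738}{1819} - -35 = - \frac{3738}{1819} + 35 = \frac{59927}{1819}$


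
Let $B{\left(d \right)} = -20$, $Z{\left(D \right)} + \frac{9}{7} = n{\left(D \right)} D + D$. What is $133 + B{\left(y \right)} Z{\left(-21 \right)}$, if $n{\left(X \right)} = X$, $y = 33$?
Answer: $- \frac{57689}{7} \approx -8241.3$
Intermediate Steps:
$Z{\left(D \right)} = - \frac{9}{7} + D + D^{2}$ ($Z{\left(D \right)} = - \frac{9}{7} + \left(D D + D\right) = - \frac{9}{7} + \left(D^{2} + D\right) = - \frac{9}{7} + \left(D + D^{2}\right) = - \frac{9}{7} + D + D^{2}$)
$133 + B{\left(y \right)} Z{\left(-21 \right)} = 133 - 20 \left(- \frac{9}{7} - 21 + \left(-21\right)^{2}\right) = 133 - 20 \left(- \frac{9}{7} - 21 + 441\right) = 133 - \frac{58620}{7} = - \frac{57689}{7}$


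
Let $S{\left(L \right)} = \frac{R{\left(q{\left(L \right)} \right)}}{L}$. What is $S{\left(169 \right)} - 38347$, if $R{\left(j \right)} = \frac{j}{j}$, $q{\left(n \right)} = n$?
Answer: $- \frac{6480642}{169} \approx -38347.0$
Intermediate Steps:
$R{\left(j \right)} = 1$
$S{\left(L \right)} = \frac{1}{L}$ ($S{\left(L \right)} = 1 \frac{1}{L} = \frac{1}{L}$)
$S{\left(169 \right)} - 38347 = \frac{1}{169} - 38347 = - \frac{6480642}{169}$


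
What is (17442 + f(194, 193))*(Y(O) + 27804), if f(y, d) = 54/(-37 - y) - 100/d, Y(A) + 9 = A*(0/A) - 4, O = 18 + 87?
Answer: 7203271236908/14861 ≈ 4.8471e+8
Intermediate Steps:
O = 105
Y(A) = -13 (Y(A) = -9 + (A*(0/A) - 4) = -9 + (A*0 - 4) = -9 + (0 - 4) = -9 - 4 = -13)
f(y, d) = -100/d + 54/(-37 - y)
(17442 + f(194, 193))*(Y(O) + 27804) = (17442 + 2*(-1850 - 50*194 - 27*193)/(193*(37 + 194)))*(-13 + 27804) = (17442 + 2*(1/193)*(-1850 - 9700 - 5211)/231)*27791 = (17442 + 2*(1/193)*(1/231)*(-16761))*27791 = (17442 - 11174/14861)*27791 = (259194388/14861)*27791 = 7203271236908/14861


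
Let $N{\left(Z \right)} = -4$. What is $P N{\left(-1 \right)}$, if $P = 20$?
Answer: $-80$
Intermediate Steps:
$P N{\left(-1 \right)} = 20 \left(-4\right) = -80$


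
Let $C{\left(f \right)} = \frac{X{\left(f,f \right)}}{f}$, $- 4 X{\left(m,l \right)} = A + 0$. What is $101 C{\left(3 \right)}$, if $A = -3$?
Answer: $\frac{101}{4} \approx 25.25$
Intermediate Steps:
$X{\left(m,l \right)} = \frac{3}{4}$ ($X{\left(m,l \right)} = - \frac{-3 + 0}{4} = \left(- \frac{1}{4}\right) \left(-3\right) = \frac{3}{4}$)
$C{\left(f \right)} = \frac{3}{4 f}$
$101 C{\left(3 \right)} = 101 \frac{3}{4 \cdot 3} = 101 \cdot \frac{3}{4} \cdot \frac{1}{3} = 101 \cdot \frac{1}{4} = \frac{101}{4}$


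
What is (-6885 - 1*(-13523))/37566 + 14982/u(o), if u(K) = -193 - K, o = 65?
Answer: -46758434/807669 ≈ -57.893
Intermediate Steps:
(-6885 - 1*(-13523))/37566 + 14982/u(o) = (-6885 - 1*(-13523))/37566 + 14982/(-193 - 1*65) = (-6885 + 13523)*(1/37566) + 14982/(-193 - 65) = 6638*(1/37566) + 14982/(-258) = 3319/18783 + 14982*(-1/258) = 3319/18783 - 2497/43 = -46758434/807669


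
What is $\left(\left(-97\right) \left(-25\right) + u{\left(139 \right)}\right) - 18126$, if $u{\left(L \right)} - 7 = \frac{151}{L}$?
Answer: $- \frac{2181315}{139} \approx -15693.0$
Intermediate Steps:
$u{\left(L \right)} = 7 + \frac{151}{L}$
$\left(\left(-97\right) \left(-25\right) + u{\left(139 \right)}\right) - 18126 = \left(\left(-97\right) \left(-25\right) + \left(7 + \frac{151}{139}\right)\right) - 18126 = \left(2425 + \left(7 + 151 \cdot \frac{1}{139}\right)\right) - 18126 = \left(2425 + \left(7 + \frac{151}{139}\right)\right) - 18126 = \left(2425 + \frac{1124}{139}\right) - 18126 = \frac{338199}{139} - 18126 = - \frac{2181315}{139}$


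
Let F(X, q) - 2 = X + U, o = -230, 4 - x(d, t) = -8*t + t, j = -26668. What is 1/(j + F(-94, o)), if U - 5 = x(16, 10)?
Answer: -1/26681 ≈ -3.7480e-5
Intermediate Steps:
x(d, t) = 4 + 7*t (x(d, t) = 4 - (-8*t + t) = 4 - (-7)*t = 4 + 7*t)
U = 79 (U = 5 + (4 + 7*10) = 5 + (4 + 70) = 5 + 74 = 79)
F(X, q) = 81 + X (F(X, q) = 2 + (X + 79) = 2 + (79 + X) = 81 + X)
1/(j + F(-94, o)) = 1/(-26668 + (81 - 94)) = 1/(-26668 - 13) = 1/(-26681) = -1/26681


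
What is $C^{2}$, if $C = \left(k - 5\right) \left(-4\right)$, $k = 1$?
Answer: $256$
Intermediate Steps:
$C = 16$ ($C = \left(1 - 5\right) \left(-4\right) = \left(-4\right) \left(-4\right) = 16$)
$C^{2} = 16^{2} = 256$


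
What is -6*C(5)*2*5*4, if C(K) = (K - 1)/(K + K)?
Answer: -96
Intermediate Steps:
C(K) = (-1 + K)/(2*K) (C(K) = (-1 + K)/((2*K)) = (-1 + K)*(1/(2*K)) = (-1 + K)/(2*K))
-6*C(5)*2*5*4 = -6*((1/2)*(-1 + 5)/5)*2*5*4 = -6*((1/2)*(1/5)*4)*2*5*4 = -6*(2/5)*2*5*4 = -24*5/5*4 = -6*4*4 = -24*4 = -96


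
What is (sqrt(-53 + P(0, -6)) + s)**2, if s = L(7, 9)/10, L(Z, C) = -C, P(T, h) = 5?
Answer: (9 - 40*I*sqrt(3))**2/100 ≈ -47.19 - 12.471*I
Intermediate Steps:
s = -9/10 (s = -1*9/10 = -9*1/10 = -9/10 ≈ -0.90000)
(sqrt(-53 + P(0, -6)) + s)**2 = (sqrt(-53 + 5) - 9/10)**2 = (sqrt(-48) - 9/10)**2 = (4*I*sqrt(3) - 9/10)**2 = (-9/10 + 4*I*sqrt(3))**2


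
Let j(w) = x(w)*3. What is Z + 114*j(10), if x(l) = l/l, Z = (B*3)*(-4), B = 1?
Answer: 330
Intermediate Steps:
Z = -12 (Z = (1*3)*(-4) = 3*(-4) = -12)
x(l) = 1
j(w) = 3 (j(w) = 1*3 = 3)
Z + 114*j(10) = -12 + 114*3 = -12 + 342 = 330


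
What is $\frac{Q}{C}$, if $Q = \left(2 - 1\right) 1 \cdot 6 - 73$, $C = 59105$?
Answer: $- \frac{67}{59105} \approx -0.0011336$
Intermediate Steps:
$Q = -67$ ($Q = 1 \cdot 1 \cdot 6 - 73 = 1 \cdot 6 - 73 = 6 - 73 = -67$)
$\frac{Q}{C} = - \frac{67}{59105}$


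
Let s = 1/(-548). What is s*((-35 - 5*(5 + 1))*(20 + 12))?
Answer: 520/137 ≈ 3.7956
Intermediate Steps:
s = -1/548 ≈ -0.0018248
s*((-35 - 5*(5 + 1))*(20 + 12)) = -(-35 - 5*(5 + 1))*(20 + 12)/548 = -(-35 - 5*6)*32/548 = -(-35 - 30)*32/548 = -(-65)*32/548 = -1/548*(-2080) = 520/137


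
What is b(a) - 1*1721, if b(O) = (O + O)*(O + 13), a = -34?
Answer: -293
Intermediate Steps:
b(O) = 2*O*(13 + O) (b(O) = (2*O)*(13 + O) = 2*O*(13 + O))
b(a) - 1*1721 = 2*(-34)*(13 - 34) - 1*1721 = 2*(-34)*(-21) - 1721 = 1428 - 1721 = -293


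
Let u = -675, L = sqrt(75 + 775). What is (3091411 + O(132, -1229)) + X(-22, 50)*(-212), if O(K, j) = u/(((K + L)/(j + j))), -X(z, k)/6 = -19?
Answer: 25527746641/8287 - 4147875*sqrt(34)/8287 ≈ 3.0775e+6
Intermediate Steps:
X(z, k) = 114 (X(z, k) = -6*(-19) = 114)
L = 5*sqrt(34) (L = sqrt(850) = 5*sqrt(34) ≈ 29.155)
O(K, j) = -1350*j/(K + 5*sqrt(34)) (O(K, j) = -675*(j + j)/(K + 5*sqrt(34)) = -675*2*j/(K + 5*sqrt(34)) = -1350*j/(K + 5*sqrt(34)))
(3091411 + O(132, -1229)) + X(-22, 50)*(-212) = (3091411 - 1350*(-1229)/(132 + 5*sqrt(34))) + 114*(-212) = (3091411 + 1659150/(132 + 5*sqrt(34))) - 24168 = 3067243 + 1659150/(132 + 5*sqrt(34))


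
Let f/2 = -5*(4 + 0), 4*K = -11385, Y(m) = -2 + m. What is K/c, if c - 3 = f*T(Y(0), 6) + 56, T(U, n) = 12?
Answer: 11385/1684 ≈ 6.7607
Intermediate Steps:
K = -11385/4 (K = (¼)*(-11385) = -11385/4 ≈ -2846.3)
f = -40 (f = 2*(-5*(4 + 0)) = 2*(-5*4) = 2*(-20) = -40)
c = -421 (c = 3 + (-40*12 + 56) = 3 + (-480 + 56) = 3 - 424 = -421)
K/c = -11385/4/(-421) = -11385/4*(-1/421) = 11385/1684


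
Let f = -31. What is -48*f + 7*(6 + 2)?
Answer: 1544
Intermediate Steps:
-48*f + 7*(6 + 2) = -48*(-31) + 7*(6 + 2) = 1488 + 7*8 = 1488 + 56 = 1544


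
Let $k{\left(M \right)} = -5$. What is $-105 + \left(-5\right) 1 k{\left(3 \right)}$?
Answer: $-80$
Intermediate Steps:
$-105 + \left(-5\right) 1 k{\left(3 \right)} = -105 + \left(-5\right) 1 \left(-5\right) = -105 - -25 = -105 + 25 = -80$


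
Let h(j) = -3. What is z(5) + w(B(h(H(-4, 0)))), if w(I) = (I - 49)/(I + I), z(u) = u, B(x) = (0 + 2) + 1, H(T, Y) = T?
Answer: -8/3 ≈ -2.6667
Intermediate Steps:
B(x) = 3 (B(x) = 2 + 1 = 3)
w(I) = (-49 + I)/(2*I) (w(I) = (-49 + I)/((2*I)) = (-49 + I)*(1/(2*I)) = (-49 + I)/(2*I))
z(5) + w(B(h(H(-4, 0)))) = 5 + (1/2)*(-49 + 3)/3 = 5 + (1/2)*(1/3)*(-46) = 5 - 23/3 = -8/3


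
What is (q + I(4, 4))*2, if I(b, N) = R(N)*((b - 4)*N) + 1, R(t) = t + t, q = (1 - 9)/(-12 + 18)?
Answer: -⅔ ≈ -0.66667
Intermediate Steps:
q = -4/3 (q = -8/6 = -8*⅙ = -4/3 ≈ -1.3333)
R(t) = 2*t
I(b, N) = 1 + 2*N²*(-4 + b) (I(b, N) = (2*N)*((b - 4)*N) + 1 = (2*N)*((-4 + b)*N) + 1 = (2*N)*(N*(-4 + b)) + 1 = 2*N²*(-4 + b) + 1 = 1 + 2*N²*(-4 + b))
(q + I(4, 4))*2 = (-4/3 + (1 - 8*4² + 2*4*4²))*2 = (-4/3 + (1 - 8*16 + 2*4*16))*2 = (-4/3 + (1 - 128 + 128))*2 = (-4/3 + 1)*2 = -⅓*2 = -⅔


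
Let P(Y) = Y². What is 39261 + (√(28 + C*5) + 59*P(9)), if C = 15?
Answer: 44040 + √103 ≈ 44050.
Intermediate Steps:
39261 + (√(28 + C*5) + 59*P(9)) = 39261 + (√(28 + 15*5) + 59*9²) = 39261 + (√(28 + 75) + 59*81) = 39261 + (√103 + 4779) = 39261 + (4779 + √103) = 44040 + √103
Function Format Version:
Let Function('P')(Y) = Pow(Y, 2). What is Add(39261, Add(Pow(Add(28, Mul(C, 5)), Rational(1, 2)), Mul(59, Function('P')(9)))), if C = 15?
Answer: Add(44040, Pow(103, Rational(1, 2))) ≈ 44050.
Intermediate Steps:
Add(39261, Add(Pow(Add(28, Mul(C, 5)), Rational(1, 2)), Mul(59, Function('P')(9)))) = Add(39261, Add(Pow(Add(28, Mul(15, 5)), Rational(1, 2)), Mul(59, Pow(9, 2)))) = Add(39261, Add(Pow(Add(28, 75), Rational(1, 2)), Mul(59, 81))) = Add(39261, Add(Pow(103, Rational(1, 2)), 4779)) = Add(39261, Add(4779, Pow(103, Rational(1, 2)))) = Add(44040, Pow(103, Rational(1, 2)))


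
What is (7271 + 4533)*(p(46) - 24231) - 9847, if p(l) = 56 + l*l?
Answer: -260394283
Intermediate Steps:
p(l) = 56 + l**2
(7271 + 4533)*(p(46) - 24231) - 9847 = (7271 + 4533)*((56 + 46**2) - 24231) - 9847 = 11804*((56 + 2116) - 24231) - 9847 = 11804*(2172 - 24231) - 9847 = 11804*(-22059) - 9847 = -260384436 - 9847 = -260394283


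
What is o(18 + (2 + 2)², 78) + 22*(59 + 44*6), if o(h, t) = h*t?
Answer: 9758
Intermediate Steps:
o(18 + (2 + 2)², 78) + 22*(59 + 44*6) = (18 + (2 + 2)²)*78 + 22*(59 + 44*6) = (18 + 4²)*78 + 22*(59 + 264) = (18 + 16)*78 + 22*323 = 34*78 + 7106 = 2652 + 7106 = 9758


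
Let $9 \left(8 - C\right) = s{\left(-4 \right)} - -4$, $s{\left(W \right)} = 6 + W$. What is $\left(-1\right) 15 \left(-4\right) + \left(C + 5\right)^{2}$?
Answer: $\frac{1909}{9} \approx 212.11$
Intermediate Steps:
$C = \frac{22}{3}$ ($C = 8 - \frac{\left(6 - 4\right) - -4}{9} = 8 - \frac{2 + 4}{9} = 8 - \frac{2}{3} = \frac{22}{3} \approx 7.3333$)
$\left(-1\right) 15 \left(-4\right) + \left(C + 5\right)^{2} = \left(-1\right) 15 \left(-4\right) + \left(\frac{22}{3} + 5\right)^{2} = \left(-15\right) \left(-4\right) + \left(\frac{37}{3}\right)^{2} = 60 + \frac{1369}{9} = \frac{1909}{9}$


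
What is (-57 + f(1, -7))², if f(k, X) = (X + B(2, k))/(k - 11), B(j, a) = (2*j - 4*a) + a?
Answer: 79524/25 ≈ 3181.0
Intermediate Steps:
B(j, a) = -3*a + 2*j (B(j, a) = (-4*a + 2*j) + a = -3*a + 2*j)
f(k, X) = (4 + X - 3*k)/(-11 + k) (f(k, X) = (X + (-3*k + 2*2))/(k - 11) = (X + (-3*k + 4))/(-11 + k) = (X + (4 - 3*k))/(-11 + k) = (4 + X - 3*k)/(-11 + k))
(-57 + f(1, -7))² = (-57 + (4 - 7 - 3*1)/(-11 + 1))² = (-57 + (4 - 7 - 3)/(-10))² = (-57 - ⅒*(-6))² = (-57 + ⅗)² = (-282/5)² = 79524/25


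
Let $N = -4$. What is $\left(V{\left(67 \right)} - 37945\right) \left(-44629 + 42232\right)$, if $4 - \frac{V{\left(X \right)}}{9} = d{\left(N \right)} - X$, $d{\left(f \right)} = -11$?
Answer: $89185179$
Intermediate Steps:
$V{\left(X \right)} = 135 + 9 X$ ($V{\left(X \right)} = 36 - 9 \left(-11 - X\right) = 36 + \left(99 + 9 X\right) = 135 + 9 X$)
$\left(V{\left(67 \right)} - 37945\right) \left(-44629 + 42232\right) = \left(\left(135 + 9 \cdot 67\right) - 37945\right) \left(-44629 + 42232\right) = \left(\left(135 + 603\right) - 37945\right) \left(-2397\right) = \left(738 - 37945\right) \left(-2397\right) = \left(-37207\right) \left(-2397\right) = 89185179$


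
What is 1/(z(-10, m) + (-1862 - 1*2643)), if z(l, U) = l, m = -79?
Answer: -1/4515 ≈ -0.00022148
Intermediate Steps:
1/(z(-10, m) + (-1862 - 1*2643)) = 1/(-10 + (-1862 - 1*2643)) = 1/(-10 + (-1862 - 2643)) = 1/(-10 - 4505) = 1/(-4515) = -1/4515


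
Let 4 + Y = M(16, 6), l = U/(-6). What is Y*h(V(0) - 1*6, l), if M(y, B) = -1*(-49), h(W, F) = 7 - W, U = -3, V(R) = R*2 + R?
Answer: 585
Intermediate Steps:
V(R) = 3*R (V(R) = 2*R + R = 3*R)
l = ½ (l = -3/(-6) = -3*(-⅙) = ½ ≈ 0.50000)
M(y, B) = 49
Y = 45 (Y = -4 + 49 = 45)
Y*h(V(0) - 1*6, l) = 45*(7 - (3*0 - 1*6)) = 45*(7 - (0 - 6)) = 45*(7 - 1*(-6)) = 45*(7 + 6) = 45*13 = 585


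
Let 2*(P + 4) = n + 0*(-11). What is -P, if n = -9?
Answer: 17/2 ≈ 8.5000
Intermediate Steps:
P = -17/2 (P = -4 + (-9 + 0*(-11))/2 = -4 + (-9 + 0)/2 = -4 + (½)*(-9) = -4 - 9/2 = -17/2 ≈ -8.5000)
-P = -1*(-17/2) = 17/2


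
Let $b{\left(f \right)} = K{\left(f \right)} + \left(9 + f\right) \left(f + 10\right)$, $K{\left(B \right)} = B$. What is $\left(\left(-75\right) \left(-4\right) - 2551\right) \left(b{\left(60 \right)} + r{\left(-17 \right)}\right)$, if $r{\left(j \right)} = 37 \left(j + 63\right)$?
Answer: $-14838592$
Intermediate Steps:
$r{\left(j \right)} = 2331 + 37 j$ ($r{\left(j \right)} = 37 \left(63 + j\right) = 2331 + 37 j$)
$b{\left(f \right)} = f + \left(9 + f\right) \left(10 + f\right)$ ($b{\left(f \right)} = f + \left(9 + f\right) \left(f + 10\right) = f + \left(9 + f\right) \left(10 + f\right)$)
$\left(\left(-75\right) \left(-4\right) - 2551\right) \left(b{\left(60 \right)} + r{\left(-17 \right)}\right) = \left(\left(-75\right) \left(-4\right) - 2551\right) \left(\left(90 + 60^{2} + 20 \cdot 60\right) + \left(2331 + 37 \left(-17\right)\right)\right) = \left(300 - 2551\right) \left(\left(90 + 3600 + 1200\right) + \left(2331 - 629\right)\right) = - 2251 \left(4890 + 1702\right) = \left(-2251\right) 6592 = -14838592$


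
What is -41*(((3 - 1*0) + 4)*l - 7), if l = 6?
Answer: -1435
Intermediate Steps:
-41*(((3 - 1*0) + 4)*l - 7) = -41*(((3 - 1*0) + 4)*6 - 7) = -41*(((3 + 0) + 4)*6 - 7) = -41*((3 + 4)*6 - 7) = -41*(7*6 - 7) = -41*(42 - 7) = -41*35 = -1435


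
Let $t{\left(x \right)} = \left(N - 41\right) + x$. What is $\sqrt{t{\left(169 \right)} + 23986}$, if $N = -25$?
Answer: $\sqrt{24089} \approx 155.21$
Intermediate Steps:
$t{\left(x \right)} = -66 + x$ ($t{\left(x \right)} = \left(-25 - 41\right) + x = -66 + x$)
$\sqrt{t{\left(169 \right)} + 23986} = \sqrt{\left(-66 + 169\right) + 23986} = \sqrt{103 + 23986} = \sqrt{24089}$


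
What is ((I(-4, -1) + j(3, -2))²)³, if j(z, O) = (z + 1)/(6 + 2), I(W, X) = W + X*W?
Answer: 1/64 ≈ 0.015625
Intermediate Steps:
I(W, X) = W + W*X
j(z, O) = ⅛ + z/8 (j(z, O) = (1 + z)/8 = (1 + z)*(⅛) = ⅛ + z/8)
((I(-4, -1) + j(3, -2))²)³ = ((-4*(1 - 1) + (⅛ + (⅛)*3))²)³ = ((-4*0 + (⅛ + 3/8))²)³ = ((0 + ½)²)³ = ((½)²)³ = (¼)³ = 1/64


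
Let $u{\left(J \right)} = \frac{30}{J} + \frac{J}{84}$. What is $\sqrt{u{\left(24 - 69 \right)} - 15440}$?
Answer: $\frac{i \sqrt{27238281}}{42} \approx 124.26 i$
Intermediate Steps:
$u{\left(J \right)} = \frac{30}{J} + \frac{J}{84}$ ($u{\left(J \right)} = \frac{30}{J} + J \frac{1}{84} = \frac{30}{J} + \frac{J}{84}$)
$\sqrt{u{\left(24 - 69 \right)} - 15440} = \sqrt{\left(\frac{30}{24 - 69} + \frac{24 - 69}{84}\right) - 15440} = \sqrt{\left(\frac{30}{-45} + \frac{1}{84} \left(-45\right)\right) - 15440} = \sqrt{\left(30 \left(- \frac{1}{45}\right) - \frac{15}{28}\right) - 15440} = \sqrt{\left(- \frac{2}{3} - \frac{15}{28}\right) - 15440} = \sqrt{- \frac{101}{84} - 15440} = \sqrt{- \frac{1297061}{84}} = \frac{i \sqrt{27238281}}{42}$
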